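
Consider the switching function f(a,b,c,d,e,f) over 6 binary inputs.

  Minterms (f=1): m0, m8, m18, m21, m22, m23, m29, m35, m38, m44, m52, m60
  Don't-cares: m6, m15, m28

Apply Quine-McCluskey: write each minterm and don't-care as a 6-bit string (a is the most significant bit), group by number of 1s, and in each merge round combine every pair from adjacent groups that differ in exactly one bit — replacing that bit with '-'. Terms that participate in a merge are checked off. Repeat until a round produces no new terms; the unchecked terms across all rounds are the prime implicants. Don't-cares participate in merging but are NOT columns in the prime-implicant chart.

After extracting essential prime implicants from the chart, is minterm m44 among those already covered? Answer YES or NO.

[col 0] 000000*, 000110*, 001000*, 001111, 010010*, 010101*, 010110*, 010111*, 011100*, 011101*, 100011, 100110*, 101100*, 110100*, 111100*
[col 1] -00110, -11100, 0-0110, 00-000, 01-101, 010-10, 0101-1, 01011-, 01110-, 1-1100, 11-100
Prime implicants: -00110, -11100, 0-0110, 00-000, 001111, 01-101, 010-10, 0101-1, 01011-, 01110-, 1-1100, 100011, 11-100
PI chart (minterm → PIs covering it):
  0 | 00-000  (sole → essential)
  8 | 00-000  (sole → essential)
  18 | 010-10  (sole → essential)
  21 | 01-101,0101-1
  22 | 0-0110,010-10,01011-
  23 | 0101-1,01011-
  29 | 01-101,01110-
  35 | 100011  (sole → essential)
  38 | -00110  (sole → essential)
  44 | 1-1100  (sole → essential)
  52 | 11-100  (sole → essential)
  60 | -11100,1-1100,11-100
Essential prime implicants: -00110, 00-000, 010-10, 1-1100, 100011, 11-100

YES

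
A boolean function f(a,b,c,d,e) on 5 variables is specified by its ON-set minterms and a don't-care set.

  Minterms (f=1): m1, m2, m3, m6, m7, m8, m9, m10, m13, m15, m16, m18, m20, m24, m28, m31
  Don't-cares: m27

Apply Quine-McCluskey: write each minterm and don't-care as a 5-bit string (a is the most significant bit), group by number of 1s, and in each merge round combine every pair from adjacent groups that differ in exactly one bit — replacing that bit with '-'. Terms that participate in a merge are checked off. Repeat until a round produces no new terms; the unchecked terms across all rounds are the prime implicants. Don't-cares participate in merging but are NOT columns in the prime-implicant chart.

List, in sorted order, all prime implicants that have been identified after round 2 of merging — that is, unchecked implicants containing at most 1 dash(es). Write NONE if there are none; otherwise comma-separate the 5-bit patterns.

[col 0] 00001*, 00010*, 00011*, 00110*, 00111*, 01000*, 01001*, 01010*, 01101*, 01111*, 10000*, 10010*, 10100*, 11000*, 11011*, 11100*, 11111*
[col 1] -0010, -1000, -1111, 0-001, 0-010, 0-111, 00-10*, 00-11*, 000-1, 0001-*, 0011-*, 01-01, 010-0, 0100-, 011-1, 1-000*, 1-100*, 10-00*, 100-0, 11-00*, 11-11
[col 2] 00-1-, 1--00
Prime implicants: -0010, -1000, -1111, 0-001, 0-010, 0-111, 00-1-, 000-1, 01-01, 010-0, 0100-, 011-1, 1--00, 100-0, 11-11

-0010, -1000, -1111, 0-001, 0-010, 0-111, 000-1, 01-01, 010-0, 0100-, 011-1, 100-0, 11-11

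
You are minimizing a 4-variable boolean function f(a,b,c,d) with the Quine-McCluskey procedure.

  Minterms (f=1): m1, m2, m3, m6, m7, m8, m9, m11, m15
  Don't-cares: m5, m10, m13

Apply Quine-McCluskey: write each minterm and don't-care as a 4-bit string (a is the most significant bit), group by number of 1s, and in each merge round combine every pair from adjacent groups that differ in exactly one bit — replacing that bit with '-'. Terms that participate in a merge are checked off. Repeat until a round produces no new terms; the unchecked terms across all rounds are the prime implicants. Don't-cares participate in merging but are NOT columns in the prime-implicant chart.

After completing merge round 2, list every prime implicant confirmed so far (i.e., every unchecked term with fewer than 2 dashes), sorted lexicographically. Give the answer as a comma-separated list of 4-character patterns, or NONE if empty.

NONE

size-2^0 implicants → 0001(✓)  0010(✓)  0011(✓)  0101(✓)  0110(✓)  0111(✓)  1000(✓)  1001(✓)  1010(✓)  1011(✓)  1101(✓)  1111(✓)
size-2^1 implicants → -001(✓)  -010(✓)  -011(✓)  -101(✓)  -111(✓)  0-01(✓)  0-10(✓)  0-11(✓)  00-1(✓)  001-(✓)  01-1(✓)  011-(✓)  1-01(✓)  1-11(✓)  10-0(✓)  10-1(✓)  100-(✓)  101-(✓)  11-1(✓)
size-2^2 implicants → --01(✓)  --11(✓)  -0-1(✓)  -01-  -1-1(✓)  0--1(✓)  0-1-  1--1(✓)  10--
size-2^3 implicants → ---1
Unchecked terms (primes): ---1, -01-, 0-1-, 10--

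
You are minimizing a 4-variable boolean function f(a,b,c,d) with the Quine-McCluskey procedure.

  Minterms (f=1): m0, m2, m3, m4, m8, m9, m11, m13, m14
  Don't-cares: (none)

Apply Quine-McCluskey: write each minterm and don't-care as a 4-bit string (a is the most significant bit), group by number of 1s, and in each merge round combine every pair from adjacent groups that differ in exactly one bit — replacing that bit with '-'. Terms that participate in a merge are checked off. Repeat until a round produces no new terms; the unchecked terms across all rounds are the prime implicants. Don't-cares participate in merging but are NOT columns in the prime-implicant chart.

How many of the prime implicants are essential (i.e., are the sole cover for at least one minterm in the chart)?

Round 0: 0000✓ 0010✓ 0011✓ 0100✓ 1000✓ 1001✓ 1011✓ 1101✓ 1110
Round 1: -000 -011 0-00 00-0 001- 1-01 10-1 100-
PIs = {-000, -011, 0-00, 00-0, 001-, 1-01, 10-1, 100-, 1110}
Coverage chart:
  m0: -000,0-00,00-0
  m2: 00-0,001-
  m3: -011,001-
  m4: 0-00 ←essential
  m8: -000,100-
  m9: 1-01,10-1,100-
  m11: -011,10-1
  m13: 1-01 ←essential
  m14: 1110 ←essential
Essential: 0-00, 1-01, 1110

3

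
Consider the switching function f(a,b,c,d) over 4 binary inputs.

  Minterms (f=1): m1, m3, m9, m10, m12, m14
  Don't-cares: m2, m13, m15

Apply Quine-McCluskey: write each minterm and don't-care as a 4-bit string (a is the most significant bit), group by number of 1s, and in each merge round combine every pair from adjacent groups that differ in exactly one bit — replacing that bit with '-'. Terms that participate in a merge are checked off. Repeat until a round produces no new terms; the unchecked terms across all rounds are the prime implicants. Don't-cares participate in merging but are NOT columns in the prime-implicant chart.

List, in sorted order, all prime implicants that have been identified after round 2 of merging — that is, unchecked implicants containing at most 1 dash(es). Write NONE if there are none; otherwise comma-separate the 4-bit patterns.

-001, -010, 00-1, 001-, 1-01, 1-10

size-2^0 implicants → 0001(✓)  0010(✓)  0011(✓)  1001(✓)  1010(✓)  1100(✓)  1101(✓)  1110(✓)  1111(✓)
size-2^1 implicants → -001  -010  00-1  001-  1-01  1-10  11-0(✓)  11-1(✓)  110-(✓)  111-(✓)
size-2^2 implicants → 11--
Unchecked terms (primes): -001, -010, 00-1, 001-, 1-01, 1-10, 11--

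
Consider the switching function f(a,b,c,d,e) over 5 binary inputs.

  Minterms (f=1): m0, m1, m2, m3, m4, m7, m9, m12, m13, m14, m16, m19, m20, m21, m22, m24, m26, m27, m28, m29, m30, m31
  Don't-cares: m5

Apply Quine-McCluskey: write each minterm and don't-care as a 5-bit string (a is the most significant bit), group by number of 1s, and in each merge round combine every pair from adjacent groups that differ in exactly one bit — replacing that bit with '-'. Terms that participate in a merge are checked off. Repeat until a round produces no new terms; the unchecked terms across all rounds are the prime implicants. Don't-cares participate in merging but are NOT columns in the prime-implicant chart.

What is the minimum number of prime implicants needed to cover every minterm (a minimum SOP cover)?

size-2^0 implicants → 00000(✓)  00001(✓)  00010(✓)  00011(✓)  00100(✓)  00101(✓)  00111(✓)  01001(✓)  01100(✓)  01101(✓)  01110(✓)  10000(✓)  10011(✓)  10100(✓)  10101(✓)  10110(✓)  11000(✓)  11010(✓)  11011(✓)  11100(✓)  11101(✓)  11110(✓)  11111(✓)
size-2^1 implicants → -0000(✓)  -0011  -0100(✓)  -0101(✓)  -1100(✓)  -1101(✓)  -1110(✓)  0-001(✓)  0-100(✓)  0-101(✓)  00-00(✓)  00-01(✓)  00-11(✓)  000-0(✓)  000-1(✓)  0000-(✓)  0001-(✓)  001-1(✓)  0010-(✓)  01-01(✓)  011-0(✓)  0110-(✓)  1-000(✓)  1-011  1-100(✓)  1-101(✓)  1-110(✓)  10-00(✓)  101-0(✓)  1010-(✓)  11-00(✓)  11-10(✓)  11-11(✓)  110-0(✓)  1101-(✓)  111-0(✓)  111-1(✓)  1110-(✓)  1111-(✓)
size-2^2 implicants → --100(✓)  --101(✓)  -0-00  -010-(✓)  -11-0  -110-(✓)  0--01  0-10-(✓)  00--1  00-0-  000--  1--00  1-1-0  1-10-(✓)  11--0  11-1-  111--
size-2^3 implicants → --10-
Unchecked terms (primes): --10-, -0-00, -0011, -11-0, 0--01, 00--1, 00-0-, 000--, 1--00, 1-011, 1-1-0, 11--0, 11-1-, 111--
Minterm coverage:
  m0 ⊆ -0-00,00-0-,000--
  m1 ⊆ 0--01,00--1,00-0-,000--
  m2 ⊆ 000-- [E]
  m3 ⊆ -0011,00--1,000--
  m4 ⊆ --10-,-0-00,00-0-
  m7 ⊆ 00--1 [E]
  m9 ⊆ 0--01 [E]
  m12 ⊆ --10-,-11-0
  m13 ⊆ --10-,0--01
  m14 ⊆ -11-0 [E]
  m16 ⊆ -0-00,1--00
  m19 ⊆ -0011,1-011
  m20 ⊆ --10-,-0-00,1--00,1-1-0
  m21 ⊆ --10- [E]
  m22 ⊆ 1-1-0 [E]
  m24 ⊆ 1--00,11--0
  m26 ⊆ 11--0,11-1-
  m27 ⊆ 1-011,11-1-
  m28 ⊆ --10-,-11-0,1--00,1-1-0,11--0,111--
  m29 ⊆ --10-,111--
  m30 ⊆ -11-0,1-1-0,11--0,11-1-,111--
  m31 ⊆ 11-1-,111--
E = {--10-, -11-0, 0--01, 00--1, 000--, 1-1-0}
Petrick residual → -0011, 1--00, 11-1-
Cover = cd' + b'c'de + bce' + a'd'e + a'b'e + a'b'c' + ad'e' + ace' + abd  |cover|=9

9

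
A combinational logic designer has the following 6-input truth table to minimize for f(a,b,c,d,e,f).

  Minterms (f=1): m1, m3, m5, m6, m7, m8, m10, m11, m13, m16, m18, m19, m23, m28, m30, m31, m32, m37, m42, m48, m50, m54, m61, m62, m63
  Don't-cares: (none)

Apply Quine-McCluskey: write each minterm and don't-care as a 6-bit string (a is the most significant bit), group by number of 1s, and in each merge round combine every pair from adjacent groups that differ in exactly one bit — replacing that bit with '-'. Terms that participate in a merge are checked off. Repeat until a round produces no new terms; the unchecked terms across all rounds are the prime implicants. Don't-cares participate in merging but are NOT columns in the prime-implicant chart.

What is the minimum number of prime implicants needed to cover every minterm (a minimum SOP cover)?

size-2^0 implicants → 000001(✓)  000011(✓)  000101(✓)  000110(✓)  000111(✓)  001000(✓)  001010(✓)  001011(✓)  001101(✓)  010000(✓)  010010(✓)  010011(✓)  010111(✓)  011100(✓)  011110(✓)  011111(✓)  100000(✓)  100101(✓)  101010(✓)  110000(✓)  110010(✓)  110110(✓)  111101(✓)  111110(✓)  111111(✓)
size-2^1 implicants → -00101  -01010  -10000(✓)  -10010(✓)  -11110(✓)  -11111(✓)  0-0011(✓)  0-0111(✓)  00-011  00-101  000-01(✓)  000-11(✓)  0000-1(✓)  0001-1(✓)  00011-  0010-0  00101-  01-111  010-11(✓)  0100-0(✓)  01001-  0111-0  01111-(✓)  1-0000  11-110  110-10  1100-0(✓)  1111-1  11111-(✓)
size-2^2 implicants → -100-0  -1111-  0-0-11  000--1
Unchecked terms (primes): -00101, -01010, -100-0, -1111-, 0-0-11, 00-011, 00-101, 000--1, 00011-, 0010-0, 00101-, 01-111, 01001-, 0111-0, 1-0000, 11-110, 110-10, 1111-1
Minterm coverage:
  m1 ⊆ 000--1 [E]
  m3 ⊆ 0-0-11,00-011,000--1
  m5 ⊆ -00101,00-101,000--1
  m6 ⊆ 00011- [E]
  m7 ⊆ 0-0-11,000--1,00011-
  m8 ⊆ 0010-0 [E]
  m10 ⊆ -01010,0010-0,00101-
  m11 ⊆ 00-011,00101-
  m13 ⊆ 00-101 [E]
  m16 ⊆ -100-0 [E]
  m18 ⊆ -100-0,01001-
  m19 ⊆ 0-0-11,01001-
  m23 ⊆ 0-0-11,01-111
  m28 ⊆ 0111-0 [E]
  m30 ⊆ -1111-,0111-0
  m31 ⊆ -1111-,01-111
  m32 ⊆ 1-0000 [E]
  m37 ⊆ -00101 [E]
  m42 ⊆ -01010 [E]
  m48 ⊆ -100-0,1-0000
  m50 ⊆ -100-0,110-10
  m54 ⊆ 11-110,110-10
  m61 ⊆ 1111-1 [E]
  m62 ⊆ -1111-,11-110
  m63 ⊆ -1111-,1111-1
E = {-00101, -01010, -100-0, 00-101, 000--1, 00011-, 0010-0, 0111-0, 1-0000, 1111-1}
Petrick residual → -1111-, 0-0-11, 00-011, 11-110
Cover = b'c'de'f + b'cd'ef' + bc'd'f' + bcde + a'c'ef + a'b'd'ef + a'b'de'f + a'b'c'f + a'b'c'de + a'b'cd'f' + a'bcdf' + ac'd'e'f' + abdef' + abcdf  |cover|=14

14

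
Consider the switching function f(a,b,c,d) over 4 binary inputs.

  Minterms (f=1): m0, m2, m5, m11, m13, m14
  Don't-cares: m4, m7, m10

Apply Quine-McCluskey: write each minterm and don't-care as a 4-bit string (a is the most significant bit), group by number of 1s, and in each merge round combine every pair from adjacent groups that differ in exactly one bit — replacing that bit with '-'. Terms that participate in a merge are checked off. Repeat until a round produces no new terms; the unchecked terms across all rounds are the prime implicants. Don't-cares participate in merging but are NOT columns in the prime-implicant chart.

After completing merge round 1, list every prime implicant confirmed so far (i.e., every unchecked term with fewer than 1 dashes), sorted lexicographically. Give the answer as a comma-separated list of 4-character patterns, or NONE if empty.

Round 0: 0000✓ 0010✓ 0100✓ 0101✓ 0111✓ 1010✓ 1011✓ 1101✓ 1110✓
Round 1: -010 -101 0-00 00-0 01-1 010- 1-10 101-
PIs = {-010, -101, 0-00, 00-0, 01-1, 010-, 1-10, 101-}

NONE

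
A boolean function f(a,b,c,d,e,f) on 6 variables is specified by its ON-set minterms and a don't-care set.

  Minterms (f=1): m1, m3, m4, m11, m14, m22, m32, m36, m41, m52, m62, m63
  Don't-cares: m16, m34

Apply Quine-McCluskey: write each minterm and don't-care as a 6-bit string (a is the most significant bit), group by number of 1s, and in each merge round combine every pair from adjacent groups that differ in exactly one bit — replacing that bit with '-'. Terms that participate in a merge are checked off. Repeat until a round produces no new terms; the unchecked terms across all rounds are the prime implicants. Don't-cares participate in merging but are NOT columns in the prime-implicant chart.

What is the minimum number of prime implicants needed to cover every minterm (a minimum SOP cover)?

9

size-2^0 implicants → 000001(✓)  000011(✓)  000100(✓)  001011(✓)  001110  010000  010110  100000(✓)  100010(✓)  100100(✓)  101001  110100(✓)  111110(✓)  111111(✓)
size-2^1 implicants → -00100  00-011  0000-1  1-0100  100-00  1000-0  11111-
Unchecked terms (primes): -00100, 00-011, 0000-1, 001110, 010000, 010110, 1-0100, 100-00, 1000-0, 101001, 11111-
Minterm coverage:
  m1 ⊆ 0000-1 [E]
  m3 ⊆ 00-011,0000-1
  m4 ⊆ -00100 [E]
  m11 ⊆ 00-011 [E]
  m14 ⊆ 001110 [E]
  m22 ⊆ 010110 [E]
  m32 ⊆ 100-00,1000-0
  m36 ⊆ -00100,1-0100,100-00
  m41 ⊆ 101001 [E]
  m52 ⊆ 1-0100 [E]
  m62 ⊆ 11111- [E]
  m63 ⊆ 11111- [E]
E = {-00100, 00-011, 0000-1, 001110, 010110, 1-0100, 101001, 11111-}
Petrick residual → 100-00
Cover = b'c'de'f' + a'b'd'ef + a'b'c'd'f + a'b'cdef' + a'bc'def' + ac'de'f' + ab'c'e'f' + ab'cd'e'f + abcde  |cover|=9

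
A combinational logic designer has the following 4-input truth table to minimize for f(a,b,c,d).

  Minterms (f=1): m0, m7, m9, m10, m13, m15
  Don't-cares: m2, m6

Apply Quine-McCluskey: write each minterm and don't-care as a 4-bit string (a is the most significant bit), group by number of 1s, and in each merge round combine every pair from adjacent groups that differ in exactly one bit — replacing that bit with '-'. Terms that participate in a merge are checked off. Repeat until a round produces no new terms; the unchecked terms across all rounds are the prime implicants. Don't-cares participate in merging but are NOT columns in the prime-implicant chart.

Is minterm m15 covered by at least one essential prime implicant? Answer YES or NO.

[col 0] 0000*, 0010*, 0110*, 0111*, 1001*, 1010*, 1101*, 1111*
[col 1] -010, -111, 0-10, 00-0, 011-, 1-01, 11-1
Prime implicants: -010, -111, 0-10, 00-0, 011-, 1-01, 11-1
PI chart (minterm → PIs covering it):
  0 | 00-0  (sole → essential)
  7 | -111,011-
  9 | 1-01  (sole → essential)
  10 | -010  (sole → essential)
  13 | 1-01,11-1
  15 | -111,11-1
Essential prime implicants: -010, 00-0, 1-01

NO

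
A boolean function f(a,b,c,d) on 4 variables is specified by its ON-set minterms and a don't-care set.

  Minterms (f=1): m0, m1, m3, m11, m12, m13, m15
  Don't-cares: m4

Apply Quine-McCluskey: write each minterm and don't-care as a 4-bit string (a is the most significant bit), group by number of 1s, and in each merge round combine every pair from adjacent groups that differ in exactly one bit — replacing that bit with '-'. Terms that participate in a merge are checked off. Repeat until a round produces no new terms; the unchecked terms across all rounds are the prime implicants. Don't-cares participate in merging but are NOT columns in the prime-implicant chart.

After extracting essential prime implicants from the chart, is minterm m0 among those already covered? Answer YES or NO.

[col 0] 0000*, 0001*, 0011*, 0100*, 1011*, 1100*, 1101*, 1111*
[col 1] -011, -100, 0-00, 00-1, 000-, 1-11, 11-1, 110-
Prime implicants: -011, -100, 0-00, 00-1, 000-, 1-11, 11-1, 110-
PI chart (minterm → PIs covering it):
  0 | 0-00,000-
  1 | 00-1,000-
  3 | -011,00-1
  11 | -011,1-11
  12 | -100,110-
  13 | 11-1,110-
  15 | 1-11,11-1
(no essential prime implicants)

NO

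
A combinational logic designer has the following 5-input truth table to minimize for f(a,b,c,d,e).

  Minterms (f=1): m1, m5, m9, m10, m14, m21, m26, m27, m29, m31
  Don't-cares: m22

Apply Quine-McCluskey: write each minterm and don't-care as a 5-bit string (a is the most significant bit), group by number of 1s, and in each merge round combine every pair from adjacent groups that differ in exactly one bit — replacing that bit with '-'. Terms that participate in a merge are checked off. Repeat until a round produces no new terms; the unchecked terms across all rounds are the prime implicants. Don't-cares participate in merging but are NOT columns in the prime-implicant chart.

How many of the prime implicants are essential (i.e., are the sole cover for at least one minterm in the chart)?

2

size-2^0 implicants → 00001(✓)  00101(✓)  01001(✓)  01010(✓)  01110(✓)  10101(✓)  10110  11010(✓)  11011(✓)  11101(✓)  11111(✓)
size-2^1 implicants → -0101  -1010  0-001  00-01  01-10  1-101  11-11  1101-  111-1
Unchecked terms (primes): -0101, -1010, 0-001, 00-01, 01-10, 1-101, 10110, 11-11, 1101-, 111-1
Minterm coverage:
  m1 ⊆ 0-001,00-01
  m5 ⊆ -0101,00-01
  m9 ⊆ 0-001 [E]
  m10 ⊆ -1010,01-10
  m14 ⊆ 01-10 [E]
  m21 ⊆ -0101,1-101
  m26 ⊆ -1010,1101-
  m27 ⊆ 11-11,1101-
  m29 ⊆ 1-101,111-1
  m31 ⊆ 11-11,111-1
E = {0-001, 01-10}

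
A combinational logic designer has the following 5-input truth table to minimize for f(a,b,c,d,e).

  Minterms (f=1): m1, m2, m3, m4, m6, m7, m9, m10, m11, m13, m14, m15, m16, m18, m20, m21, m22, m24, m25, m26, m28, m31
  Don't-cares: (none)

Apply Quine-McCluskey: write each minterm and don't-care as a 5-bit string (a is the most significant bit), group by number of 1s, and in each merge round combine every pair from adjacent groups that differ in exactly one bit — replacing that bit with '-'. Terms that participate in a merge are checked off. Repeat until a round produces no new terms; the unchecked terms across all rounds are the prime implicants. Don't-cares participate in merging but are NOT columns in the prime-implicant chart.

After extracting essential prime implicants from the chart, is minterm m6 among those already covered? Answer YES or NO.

size-2^0 implicants → 00001(✓)  00010(✓)  00011(✓)  00100(✓)  00110(✓)  00111(✓)  01001(✓)  01010(✓)  01011(✓)  01101(✓)  01110(✓)  01111(✓)  10000(✓)  10010(✓)  10100(✓)  10101(✓)  10110(✓)  11000(✓)  11001(✓)  11010(✓)  11100(✓)  11111(✓)
size-2^1 implicants → -0010(✓)  -0100(✓)  -0110(✓)  -1001  -1010(✓)  -1111  0-001(✓)  0-010(✓)  0-011(✓)  0-110(✓)  0-111(✓)  00-10(✓)  00-11(✓)  000-1(✓)  0001-(✓)  001-0(✓)  0011-(✓)  01-01(✓)  01-10(✓)  01-11(✓)  010-1(✓)  0101-(✓)  011-1(✓)  0111-(✓)  1-000(✓)  1-010(✓)  1-100(✓)  10-00(✓)  10-10(✓)  100-0(✓)  101-0(✓)  1010-  11-00(✓)  110-0(✓)  1100-
size-2^2 implicants → --010  -0-10  -01-0  0--10(✓)  0--11(✓)  0-0-1  0-01-(✓)  0-11-(✓)  00-1-(✓)  01--1  01-1-(✓)  1--00  1-0-0  10--0
size-2^3 implicants → 0--1-
Unchecked terms (primes): --010, -0-10, -01-0, -1001, -1111, 0--1-, 0-0-1, 01--1, 1--00, 1-0-0, 10--0, 1010-, 1100-
Minterm coverage:
  m1 ⊆ 0-0-1 [E]
  m2 ⊆ --010,-0-10,0--1-
  m3 ⊆ 0--1-,0-0-1
  m4 ⊆ -01-0 [E]
  m6 ⊆ -0-10,-01-0,0--1-
  m7 ⊆ 0--1- [E]
  m9 ⊆ -1001,0-0-1,01--1
  m10 ⊆ --010,0--1-
  m11 ⊆ 0--1-,0-0-1,01--1
  m13 ⊆ 01--1 [E]
  m14 ⊆ 0--1- [E]
  m15 ⊆ -1111,0--1-,01--1
  m16 ⊆ 1--00,1-0-0,10--0
  m18 ⊆ --010,-0-10,1-0-0,10--0
  m20 ⊆ -01-0,1--00,10--0,1010-
  m21 ⊆ 1010- [E]
  m22 ⊆ -0-10,-01-0,10--0
  m24 ⊆ 1--00,1-0-0,1100-
  m25 ⊆ -1001,1100-
  m26 ⊆ --010,1-0-0
  m28 ⊆ 1--00 [E]
  m31 ⊆ -1111 [E]
E = {-01-0, -1111, 0--1-, 0-0-1, 01--1, 1--00, 1010-}

YES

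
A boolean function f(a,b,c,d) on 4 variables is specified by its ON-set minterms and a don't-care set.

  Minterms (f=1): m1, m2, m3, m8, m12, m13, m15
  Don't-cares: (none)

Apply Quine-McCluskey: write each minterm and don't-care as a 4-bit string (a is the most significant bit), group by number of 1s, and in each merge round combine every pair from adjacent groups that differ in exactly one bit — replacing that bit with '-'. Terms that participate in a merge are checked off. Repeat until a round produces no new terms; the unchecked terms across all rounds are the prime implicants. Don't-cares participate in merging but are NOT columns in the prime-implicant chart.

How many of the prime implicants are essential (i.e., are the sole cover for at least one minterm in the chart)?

Round 0: 0001✓ 0010✓ 0011✓ 1000✓ 1100✓ 1101✓ 1111✓
Round 1: 00-1 001- 1-00 11-1 110-
PIs = {00-1, 001-, 1-00, 11-1, 110-}
Coverage chart:
  m1: 00-1 ←essential
  m2: 001- ←essential
  m3: 00-1,001-
  m8: 1-00 ←essential
  m12: 1-00,110-
  m13: 11-1,110-
  m15: 11-1 ←essential
Essential: 00-1, 001-, 1-00, 11-1

4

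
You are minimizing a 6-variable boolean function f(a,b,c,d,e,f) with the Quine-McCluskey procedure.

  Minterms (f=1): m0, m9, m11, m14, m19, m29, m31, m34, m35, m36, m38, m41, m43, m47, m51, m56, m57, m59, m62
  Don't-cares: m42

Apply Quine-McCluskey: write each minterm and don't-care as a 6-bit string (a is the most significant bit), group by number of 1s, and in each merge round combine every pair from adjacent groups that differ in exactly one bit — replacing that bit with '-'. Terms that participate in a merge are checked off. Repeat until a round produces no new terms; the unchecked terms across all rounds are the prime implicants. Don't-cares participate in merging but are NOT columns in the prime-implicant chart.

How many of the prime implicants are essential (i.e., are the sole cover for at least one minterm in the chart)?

9

Round 0: 000000 001001✓ 001011✓ 001110 010011✓ 011101✓ 011111✓ 100010✓ 100011✓ 100100✓ 100110✓ 101001✓ 101010✓ 101011✓ 101111✓ 110011✓ 111000✓ 111001✓ 111011✓ 111110
Round 1: -01001✓ -01011✓ -10011 0010-1✓ 0111-1 1-0011✓ 1-1001✓ 1-1011✓ 10-010✓ 10-011✓ 100-10 10001-✓ 1001-0 101-11 1010-1✓ 10101-✓ 11-011✓ 1110-1✓ 11100-
Round 2: -010-1 1--011 1-10-1 10-01-
PIs = {-010-1, -10011, 000000, 001110, 0111-1, 1--011, 1-10-1, 10-01-, 100-10, 1001-0, 101-11, 11100-, 111110}
Coverage chart:
  m0: 000000 ←essential
  m9: -010-1 ←essential
  m11: -010-1 ←essential
  m14: 001110 ←essential
  m19: -10011 ←essential
  m29: 0111-1 ←essential
  m31: 0111-1 ←essential
  m34: 10-01-,100-10
  m35: 1--011,10-01-
  m36: 1001-0 ←essential
  m38: 100-10,1001-0
  m41: -010-1,1-10-1
  m43: -010-1,1--011,1-10-1,10-01-,101-11
  m47: 101-11 ←essential
  m51: -10011,1--011
  m56: 11100- ←essential
  m57: 1-10-1,11100-
  m59: 1--011,1-10-1
  m62: 111110 ←essential
Essential: -010-1, -10011, 000000, 001110, 0111-1, 1001-0, 101-11, 11100-, 111110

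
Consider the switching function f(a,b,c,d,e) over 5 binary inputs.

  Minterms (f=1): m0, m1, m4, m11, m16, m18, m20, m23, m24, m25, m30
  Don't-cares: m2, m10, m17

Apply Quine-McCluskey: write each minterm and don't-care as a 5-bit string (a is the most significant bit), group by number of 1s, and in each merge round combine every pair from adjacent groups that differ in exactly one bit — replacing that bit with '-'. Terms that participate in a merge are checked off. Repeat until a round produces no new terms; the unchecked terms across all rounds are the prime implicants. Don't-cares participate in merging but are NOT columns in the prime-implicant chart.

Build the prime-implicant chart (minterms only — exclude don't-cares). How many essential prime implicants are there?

7

[col 0] 00000*, 00001*, 00010*, 00100*, 01010*, 01011*, 10000*, 10001*, 10010*, 10100*, 10111, 11000*, 11001*, 11110
[col 1] -0000*, -0001*, -0010*, -0100*, 0-010, 00-00*, 000-0*, 0000-*, 0101-, 1-000*, 1-001*, 10-00*, 100-0*, 1000-*, 1100-*
[col 2] -0-00, -00-0, -000-, 1-00-
Prime implicants: -0-00, -00-0, -000-, 0-010, 0101-, 1-00-, 10111, 11110
PI chart (minterm → PIs covering it):
  0 | -0-00,-00-0,-000-
  1 | -000-  (sole → essential)
  4 | -0-00  (sole → essential)
  11 | 0101-  (sole → essential)
  16 | -0-00,-00-0,-000-,1-00-
  18 | -00-0  (sole → essential)
  20 | -0-00  (sole → essential)
  23 | 10111  (sole → essential)
  24 | 1-00-  (sole → essential)
  25 | 1-00-  (sole → essential)
  30 | 11110  (sole → essential)
Essential prime implicants: -0-00, -00-0, -000-, 0101-, 1-00-, 10111, 11110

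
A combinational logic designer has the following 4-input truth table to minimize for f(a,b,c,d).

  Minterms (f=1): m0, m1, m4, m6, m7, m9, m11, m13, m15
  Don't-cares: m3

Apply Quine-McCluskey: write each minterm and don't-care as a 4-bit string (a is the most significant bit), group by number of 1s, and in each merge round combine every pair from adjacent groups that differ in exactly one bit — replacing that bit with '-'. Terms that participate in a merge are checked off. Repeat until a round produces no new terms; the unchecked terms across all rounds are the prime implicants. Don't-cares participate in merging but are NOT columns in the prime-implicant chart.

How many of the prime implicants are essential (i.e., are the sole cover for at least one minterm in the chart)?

Round 0: 0000✓ 0001✓ 0011✓ 0100✓ 0110✓ 0111✓ 1001✓ 1011✓ 1101✓ 1111✓
Round 1: -001✓ -011✓ -111✓ 0-00 0-11✓ 00-1✓ 000- 01-0 011- 1-01✓ 1-11✓ 10-1✓ 11-1✓
Round 2: --11 -0-1 1--1
PIs = {--11, -0-1, 0-00, 000-, 01-0, 011-, 1--1}
Coverage chart:
  m0: 0-00,000-
  m1: -0-1,000-
  m4: 0-00,01-0
  m6: 01-0,011-
  m7: --11,011-
  m9: -0-1,1--1
  m11: --11,-0-1,1--1
  m13: 1--1 ←essential
  m15: --11,1--1
Essential: 1--1

1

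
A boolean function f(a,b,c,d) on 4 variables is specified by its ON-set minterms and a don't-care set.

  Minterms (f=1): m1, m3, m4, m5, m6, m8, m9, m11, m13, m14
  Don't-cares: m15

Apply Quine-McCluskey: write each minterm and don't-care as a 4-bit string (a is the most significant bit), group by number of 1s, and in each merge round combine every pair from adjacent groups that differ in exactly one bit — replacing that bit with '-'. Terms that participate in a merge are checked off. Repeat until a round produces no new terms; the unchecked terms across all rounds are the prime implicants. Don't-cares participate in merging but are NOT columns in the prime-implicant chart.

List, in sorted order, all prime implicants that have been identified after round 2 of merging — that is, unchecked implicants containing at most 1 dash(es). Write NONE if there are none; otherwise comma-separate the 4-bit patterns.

size-2^0 implicants → 0001(✓)  0011(✓)  0100(✓)  0101(✓)  0110(✓)  1000(✓)  1001(✓)  1011(✓)  1101(✓)  1110(✓)  1111(✓)
size-2^1 implicants → -001(✓)  -011(✓)  -101(✓)  -110  0-01(✓)  00-1(✓)  01-0  010-  1-01(✓)  1-11(✓)  10-1(✓)  100-  11-1(✓)  111-
size-2^2 implicants → --01  -0-1  1--1
Unchecked terms (primes): --01, -0-1, -110, 01-0, 010-, 1--1, 100-, 111-

-110, 01-0, 010-, 100-, 111-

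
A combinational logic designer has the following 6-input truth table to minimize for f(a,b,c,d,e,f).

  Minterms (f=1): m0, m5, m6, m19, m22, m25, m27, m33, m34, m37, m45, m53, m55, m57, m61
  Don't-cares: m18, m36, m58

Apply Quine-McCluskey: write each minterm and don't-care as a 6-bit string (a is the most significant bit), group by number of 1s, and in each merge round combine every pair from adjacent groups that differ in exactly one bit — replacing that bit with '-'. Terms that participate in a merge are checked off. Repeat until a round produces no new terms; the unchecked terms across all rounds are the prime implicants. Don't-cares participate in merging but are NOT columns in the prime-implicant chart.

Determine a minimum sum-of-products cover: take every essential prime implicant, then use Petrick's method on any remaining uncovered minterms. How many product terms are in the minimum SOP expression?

9

[col 0] 000000, 000101*, 000110*, 010010*, 010011*, 010110*, 011001*, 011011*, 100001*, 100010, 100100*, 100101*, 101101*, 110101*, 110111*, 111001*, 111010, 111101*
[col 1] -00101, -11001, 0-0110, 01-011, 010-10, 01001-, 0110-1, 1-0101*, 1-1101*, 10-101*, 100-01, 10010-, 11-101*, 1101-1, 111-01
[col 2] 1--101
Prime implicants: -00101, -11001, 0-0110, 000000, 01-011, 010-10, 01001-, 0110-1, 1--101, 100-01, 100010, 10010-, 1101-1, 111-01, 111010
PI chart (minterm → PIs covering it):
  0 | 000000  (sole → essential)
  5 | -00101  (sole → essential)
  6 | 0-0110  (sole → essential)
  19 | 01-011,01001-
  22 | 0-0110,010-10
  25 | -11001,0110-1
  27 | 01-011,0110-1
  33 | 100-01  (sole → essential)
  34 | 100010  (sole → essential)
  37 | -00101,1--101,100-01,10010-
  45 | 1--101  (sole → essential)
  53 | 1--101,1101-1
  55 | 1101-1  (sole → essential)
  57 | -11001,111-01
  61 | 1--101,111-01
Essential prime implicants: -00101, 0-0110, 000000, 1--101, 100-01, 100010, 1101-1
Petrick residual → -11001, 01-011
Minimum SOP uses 9 PIs: b'c'de'f + bcd'e'f + a'c'def' + a'b'c'd'e'f' + a'bd'ef + ade'f + ab'c'e'f + ab'c'd'ef' + abc'df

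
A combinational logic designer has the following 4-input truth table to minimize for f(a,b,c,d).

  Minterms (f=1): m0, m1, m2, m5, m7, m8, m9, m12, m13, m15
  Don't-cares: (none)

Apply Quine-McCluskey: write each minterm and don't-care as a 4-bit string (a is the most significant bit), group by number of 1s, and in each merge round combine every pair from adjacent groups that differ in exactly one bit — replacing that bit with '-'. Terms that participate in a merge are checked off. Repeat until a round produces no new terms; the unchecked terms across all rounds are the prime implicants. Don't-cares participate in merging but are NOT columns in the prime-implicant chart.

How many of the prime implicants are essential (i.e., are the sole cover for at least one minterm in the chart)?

Round 0: 0000✓ 0001✓ 0010✓ 0101✓ 0111✓ 1000✓ 1001✓ 1100✓ 1101✓ 1111✓
Round 1: -000✓ -001✓ -101✓ -111✓ 0-01✓ 00-0 000-✓ 01-1✓ 1-00✓ 1-01✓ 100-✓ 11-1✓ 110-✓
Round 2: --01 -00- -1-1 1-0-
PIs = {--01, -00-, -1-1, 00-0, 1-0-}
Coverage chart:
  m0: -00-,00-0
  m1: --01,-00-
  m2: 00-0 ←essential
  m5: --01,-1-1
  m7: -1-1 ←essential
  m8: -00-,1-0-
  m9: --01,-00-,1-0-
  m12: 1-0- ←essential
  m13: --01,-1-1,1-0-
  m15: -1-1 ←essential
Essential: -1-1, 00-0, 1-0-

3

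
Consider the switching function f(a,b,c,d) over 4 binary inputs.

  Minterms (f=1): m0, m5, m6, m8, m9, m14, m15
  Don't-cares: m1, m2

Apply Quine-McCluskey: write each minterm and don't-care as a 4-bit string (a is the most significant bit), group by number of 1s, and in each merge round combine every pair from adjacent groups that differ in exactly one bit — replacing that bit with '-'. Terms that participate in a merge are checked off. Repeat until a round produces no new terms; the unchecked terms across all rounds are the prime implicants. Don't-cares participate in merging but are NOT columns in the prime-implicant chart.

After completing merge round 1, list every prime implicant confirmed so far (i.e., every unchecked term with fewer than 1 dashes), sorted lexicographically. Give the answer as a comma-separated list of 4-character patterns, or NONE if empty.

NONE

size-2^0 implicants → 0000(✓)  0001(✓)  0010(✓)  0101(✓)  0110(✓)  1000(✓)  1001(✓)  1110(✓)  1111(✓)
size-2^1 implicants → -000(✓)  -001(✓)  -110  0-01  0-10  00-0  000-(✓)  100-(✓)  111-
size-2^2 implicants → -00-
Unchecked terms (primes): -00-, -110, 0-01, 0-10, 00-0, 111-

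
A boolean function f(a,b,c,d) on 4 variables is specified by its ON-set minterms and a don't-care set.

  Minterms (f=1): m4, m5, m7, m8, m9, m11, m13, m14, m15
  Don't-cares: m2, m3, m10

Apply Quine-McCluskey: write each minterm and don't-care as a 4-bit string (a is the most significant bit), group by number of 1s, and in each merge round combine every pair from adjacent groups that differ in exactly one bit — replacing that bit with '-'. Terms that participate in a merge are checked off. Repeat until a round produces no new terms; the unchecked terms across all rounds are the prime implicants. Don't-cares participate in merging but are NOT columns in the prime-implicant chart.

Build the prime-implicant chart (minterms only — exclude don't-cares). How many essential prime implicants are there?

Round 0: 0010✓ 0011✓ 0100✓ 0101✓ 0111✓ 1000✓ 1001✓ 1010✓ 1011✓ 1101✓ 1110✓ 1111✓
Round 1: -010✓ -011✓ -101✓ -111✓ 0-11✓ 001-✓ 01-1✓ 010- 1-01✓ 1-10✓ 1-11✓ 10-0✓ 10-1✓ 100-✓ 101-✓ 11-1✓ 111-✓
Round 2: --11 -01- -1-1 1--1 1-1- 10--
PIs = {--11, -01-, -1-1, 010-, 1--1, 1-1-, 10--}
Coverage chart:
  m4: 010- ←essential
  m5: -1-1,010-
  m7: --11,-1-1
  m8: 10-- ←essential
  m9: 1--1,10--
  m11: --11,-01-,1--1,1-1-,10--
  m13: -1-1,1--1
  m14: 1-1- ←essential
  m15: --11,-1-1,1--1,1-1-
Essential: 010-, 1-1-, 10--

3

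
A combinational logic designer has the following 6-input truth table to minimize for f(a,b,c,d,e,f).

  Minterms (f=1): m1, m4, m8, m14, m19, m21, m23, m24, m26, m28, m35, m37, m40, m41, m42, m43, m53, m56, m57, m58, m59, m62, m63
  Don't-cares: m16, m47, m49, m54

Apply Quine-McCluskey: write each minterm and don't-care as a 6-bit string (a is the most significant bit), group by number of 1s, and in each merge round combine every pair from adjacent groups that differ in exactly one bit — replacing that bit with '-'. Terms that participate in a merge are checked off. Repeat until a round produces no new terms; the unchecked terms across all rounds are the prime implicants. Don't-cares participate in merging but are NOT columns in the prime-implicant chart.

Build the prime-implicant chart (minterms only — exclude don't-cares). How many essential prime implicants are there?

10

size-2^0 implicants → 000001  000100  001000(✓)  001110  010000(✓)  010011(✓)  010101(✓)  010111(✓)  011000(✓)  011010(✓)  011100(✓)  100011(✓)  100101(✓)  101000(✓)  101001(✓)  101010(✓)  101011(✓)  101111(✓)  110001(✓)  110101(✓)  110110(✓)  111000(✓)  111001(✓)  111010(✓)  111011(✓)  111110(✓)  111111(✓)
size-2^1 implicants → -01000(✓)  -10101  -11000(✓)  -11010(✓)  0-1000(✓)  01-000  010-11  0101-1  011-00  0110-0(✓)  1-0101  1-1000(✓)  1-1001(✓)  1-1010(✓)  1-1011(✓)  1-1111(✓)  10-011  101-11(✓)  1010-0(✓)  1010-1(✓)  10100-(✓)  10101-(✓)  11-001  11-110  110-01  111-10(✓)  111-11(✓)  1110-0(✓)  1110-1(✓)  11100-(✓)  11101-(✓)  11111-(✓)
size-2^2 implicants → --1000  -110-0  1-1-11  1-10-0(✓)  1-10-1(✓)  1-100-(✓)  1-101-(✓)  1010--(✓)  111-1-  1110--(✓)
size-2^3 implicants → 1-10--
Unchecked terms (primes): --1000, -10101, -110-0, 000001, 000100, 001110, 01-000, 010-11, 0101-1, 011-00, 1-0101, 1-1-11, 1-10--, 10-011, 11-001, 11-110, 110-01, 111-1-
Minterm coverage:
  m1 ⊆ 000001 [E]
  m4 ⊆ 000100 [E]
  m8 ⊆ --1000 [E]
  m14 ⊆ 001110 [E]
  m19 ⊆ 010-11 [E]
  m21 ⊆ -10101,0101-1
  m23 ⊆ 010-11,0101-1
  m24 ⊆ --1000,-110-0,01-000,011-00
  m26 ⊆ -110-0 [E]
  m28 ⊆ 011-00 [E]
  m35 ⊆ 10-011 [E]
  m37 ⊆ 1-0101 [E]
  m40 ⊆ --1000,1-10--
  m41 ⊆ 1-10-- [E]
  m42 ⊆ 1-10-- [E]
  m43 ⊆ 1-1-11,1-10--,10-011
  m53 ⊆ -10101,1-0101,110-01
  m56 ⊆ --1000,-110-0,1-10--
  m57 ⊆ 1-10--,11-001
  m58 ⊆ -110-0,1-10--,111-1-
  m59 ⊆ 1-1-11,1-10--,111-1-
  m62 ⊆ 11-110,111-1-
  m63 ⊆ 1-1-11,111-1-
E = {--1000, -110-0, 000001, 000100, 001110, 010-11, 011-00, 1-0101, 1-10--, 10-011}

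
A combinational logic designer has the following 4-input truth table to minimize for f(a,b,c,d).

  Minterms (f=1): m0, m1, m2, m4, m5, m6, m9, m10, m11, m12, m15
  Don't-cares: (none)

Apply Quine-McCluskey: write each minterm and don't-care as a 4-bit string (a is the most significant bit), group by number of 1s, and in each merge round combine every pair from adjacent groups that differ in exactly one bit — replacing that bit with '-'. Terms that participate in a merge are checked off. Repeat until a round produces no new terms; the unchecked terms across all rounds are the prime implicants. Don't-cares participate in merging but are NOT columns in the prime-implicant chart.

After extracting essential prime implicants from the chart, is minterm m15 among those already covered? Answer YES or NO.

Round 0: 0000✓ 0001✓ 0010✓ 0100✓ 0101✓ 0110✓ 1001✓ 1010✓ 1011✓ 1100✓ 1111✓
Round 1: -001 -010 -100 0-00✓ 0-01✓ 0-10✓ 00-0✓ 000-✓ 01-0✓ 010-✓ 1-11 10-1 101-
Round 2: 0--0 0-0-
PIs = {-001, -010, -100, 0--0, 0-0-, 1-11, 10-1, 101-}
Coverage chart:
  m0: 0--0,0-0-
  m1: -001,0-0-
  m2: -010,0--0
  m4: -100,0--0,0-0-
  m5: 0-0- ←essential
  m6: 0--0 ←essential
  m9: -001,10-1
  m10: -010,101-
  m11: 1-11,10-1,101-
  m12: -100 ←essential
  m15: 1-11 ←essential
Essential: -100, 0--0, 0-0-, 1-11

YES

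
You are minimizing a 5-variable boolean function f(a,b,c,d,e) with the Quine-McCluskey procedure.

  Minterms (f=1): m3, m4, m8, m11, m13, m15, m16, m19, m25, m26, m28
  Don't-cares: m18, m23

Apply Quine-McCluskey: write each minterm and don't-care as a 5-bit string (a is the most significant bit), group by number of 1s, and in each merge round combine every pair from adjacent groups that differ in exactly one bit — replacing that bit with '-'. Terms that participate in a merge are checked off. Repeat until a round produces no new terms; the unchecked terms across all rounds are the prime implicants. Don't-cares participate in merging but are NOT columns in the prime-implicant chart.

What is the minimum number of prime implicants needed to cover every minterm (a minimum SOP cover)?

[col 0] 00011*, 00100, 01000, 01011*, 01101*, 01111*, 10000*, 10010*, 10011*, 10111*, 11001, 11010*, 11100
[col 1] -0011, 0-011, 01-11, 011-1, 1-010, 10-11, 100-0, 1001-
Prime implicants: -0011, 0-011, 00100, 01-11, 01000, 011-1, 1-010, 10-11, 100-0, 1001-, 11001, 11100
PI chart (minterm → PIs covering it):
  3 | -0011,0-011
  4 | 00100  (sole → essential)
  8 | 01000  (sole → essential)
  11 | 0-011,01-11
  13 | 011-1  (sole → essential)
  15 | 01-11,011-1
  16 | 100-0  (sole → essential)
  19 | -0011,10-11,1001-
  25 | 11001  (sole → essential)
  26 | 1-010  (sole → essential)
  28 | 11100  (sole → essential)
Essential prime implicants: 00100, 01000, 011-1, 1-010, 100-0, 11001, 11100
Petrick residual → -0011, 0-011
Minimum SOP uses 9 PIs: b'c'de + a'c'de + a'b'cd'e' + a'bc'd'e' + a'bce + ac'de' + ab'c'e' + abc'd'e + abcd'e'

9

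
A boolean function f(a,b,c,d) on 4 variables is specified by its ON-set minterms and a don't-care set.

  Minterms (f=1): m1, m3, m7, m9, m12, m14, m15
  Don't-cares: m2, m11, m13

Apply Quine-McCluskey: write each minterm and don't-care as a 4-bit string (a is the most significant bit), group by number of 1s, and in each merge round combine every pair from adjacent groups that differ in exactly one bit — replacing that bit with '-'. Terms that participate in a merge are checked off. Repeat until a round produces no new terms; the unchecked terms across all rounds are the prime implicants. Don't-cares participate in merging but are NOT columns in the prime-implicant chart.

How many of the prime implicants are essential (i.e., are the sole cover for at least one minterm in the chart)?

3

size-2^0 implicants → 0001(✓)  0010(✓)  0011(✓)  0111(✓)  1001(✓)  1011(✓)  1100(✓)  1101(✓)  1110(✓)  1111(✓)
size-2^1 implicants → -001(✓)  -011(✓)  -111(✓)  0-11(✓)  00-1(✓)  001-  1-01(✓)  1-11(✓)  10-1(✓)  11-0(✓)  11-1(✓)  110-(✓)  111-(✓)
size-2^2 implicants → --11  -0-1  1--1  11--
Unchecked terms (primes): --11, -0-1, 001-, 1--1, 11--
Minterm coverage:
  m1 ⊆ -0-1 [E]
  m3 ⊆ --11,-0-1,001-
  m7 ⊆ --11 [E]
  m9 ⊆ -0-1,1--1
  m12 ⊆ 11-- [E]
  m14 ⊆ 11-- [E]
  m15 ⊆ --11,1--1,11--
E = {--11, -0-1, 11--}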